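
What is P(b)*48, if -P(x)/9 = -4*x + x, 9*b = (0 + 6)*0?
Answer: 0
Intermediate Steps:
b = 0 (b = ((0 + 6)*0)/9 = (6*0)/9 = (⅑)*0 = 0)
P(x) = 27*x (P(x) = -9*(-4*x + x) = -(-27)*x = 27*x)
P(b)*48 = (27*0)*48 = 0*48 = 0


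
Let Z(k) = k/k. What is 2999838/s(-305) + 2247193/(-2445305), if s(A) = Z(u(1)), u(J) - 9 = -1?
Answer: 7335516613397/2445305 ≈ 2.9998e+6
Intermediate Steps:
u(J) = 8 (u(J) = 9 - 1 = 8)
Z(k) = 1
s(A) = 1
2999838/s(-305) + 2247193/(-2445305) = 2999838/1 + 2247193/(-2445305) = 2999838*1 + 2247193*(-1/2445305) = 2999838 - 2247193/2445305 = 7335516613397/2445305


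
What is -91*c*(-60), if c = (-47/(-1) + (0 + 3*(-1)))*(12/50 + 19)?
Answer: 23111088/5 ≈ 4.6222e+6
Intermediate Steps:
c = 21164/25 (c = (-47*(-1) + (0 - 3))*(12*(1/50) + 19) = (47 - 3)*(6/25 + 19) = 44*(481/25) = 21164/25 ≈ 846.56)
-91*c*(-60) = -91*21164/25*(-60) = -1925924/25*(-60) = 23111088/5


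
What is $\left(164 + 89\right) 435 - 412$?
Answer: $109643$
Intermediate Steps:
$\left(164 + 89\right) 435 - 412 = 253 \cdot 435 - 412 = 110055 - 412 = 109643$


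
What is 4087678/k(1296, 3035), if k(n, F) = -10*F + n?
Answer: -2043839/14527 ≈ -140.69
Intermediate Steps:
k(n, F) = n - 10*F
4087678/k(1296, 3035) = 4087678/(1296 - 10*3035) = 4087678/(1296 - 30350) = 4087678/(-29054) = 4087678*(-1/29054) = -2043839/14527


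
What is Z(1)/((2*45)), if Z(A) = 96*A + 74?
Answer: 17/9 ≈ 1.8889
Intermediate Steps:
Z(A) = 74 + 96*A
Z(1)/((2*45)) = (74 + 96*1)/((2*45)) = (74 + 96)/90 = 170*(1/90) = 17/9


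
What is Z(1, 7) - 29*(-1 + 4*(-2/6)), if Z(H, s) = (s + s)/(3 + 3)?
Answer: 70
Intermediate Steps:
Z(H, s) = s/3 (Z(H, s) = (2*s)/6 = (2*s)*(⅙) = s/3)
Z(1, 7) - 29*(-1 + 4*(-2/6)) = (⅓)*7 - 29*(-1 + 4*(-2/6)) = 7/3 - 29*(-1 + 4*(-2*⅙)) = 7/3 - 29*(-1 + 4*(-⅓)) = 7/3 - 29*(-1 - 4/3) = 7/3 - 29*(-7/3) = 7/3 + 203/3 = 70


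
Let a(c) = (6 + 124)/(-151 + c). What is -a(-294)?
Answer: 26/89 ≈ 0.29213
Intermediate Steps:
a(c) = 130/(-151 + c)
-a(-294) = -130/(-151 - 294) = -130/(-445) = -130*(-1)/445 = -1*(-26/89) = 26/89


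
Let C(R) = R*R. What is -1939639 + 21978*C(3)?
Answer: -1741837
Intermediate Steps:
C(R) = R²
-1939639 + 21978*C(3) = -1939639 + 21978*3² = -1939639 + 21978*9 = -1939639 + 197802 = -1741837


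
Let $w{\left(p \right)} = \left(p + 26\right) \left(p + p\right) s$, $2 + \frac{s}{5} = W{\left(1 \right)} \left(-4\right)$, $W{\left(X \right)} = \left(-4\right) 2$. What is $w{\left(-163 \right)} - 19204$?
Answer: $6680096$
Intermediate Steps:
$W{\left(X \right)} = -8$
$s = 150$ ($s = -10 + 5 \left(\left(-8\right) \left(-4\right)\right) = -10 + 5 \cdot 32 = -10 + 160 = 150$)
$w{\left(p \right)} = 300 p \left(26 + p\right)$ ($w{\left(p \right)} = \left(p + 26\right) \left(p + p\right) 150 = \left(26 + p\right) 2 p 150 = 2 p \left(26 + p\right) 150 = 300 p \left(26 + p\right)$)
$w{\left(-163 \right)} - 19204 = 300 \left(-163\right) \left(26 - 163\right) - 19204 = 300 \left(-163\right) \left(-137\right) - 19204 = 6699300 - 19204 = 6680096$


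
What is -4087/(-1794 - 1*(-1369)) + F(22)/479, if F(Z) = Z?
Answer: 1967023/203575 ≈ 9.6624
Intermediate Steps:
-4087/(-1794 - 1*(-1369)) + F(22)/479 = -4087/(-1794 - 1*(-1369)) + 22/479 = -4087/(-1794 + 1369) + 22*(1/479) = -4087/(-425) + 22/479 = -4087*(-1/425) + 22/479 = 4087/425 + 22/479 = 1967023/203575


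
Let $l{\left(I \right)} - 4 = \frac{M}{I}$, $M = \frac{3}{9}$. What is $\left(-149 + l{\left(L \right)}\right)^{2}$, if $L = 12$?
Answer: $\frac{27237961}{1296} \approx 21017.0$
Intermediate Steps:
$M = \frac{1}{3}$ ($M = 3 \cdot \frac{1}{9} = \frac{1}{3} \approx 0.33333$)
$l{\left(I \right)} = 4 + \frac{1}{3 I}$
$\left(-149 + l{\left(L \right)}\right)^{2} = \left(-149 + \left(4 + \frac{1}{3 \cdot 12}\right)\right)^{2} = \left(-149 + \left(4 + \frac{1}{3} \cdot \frac{1}{12}\right)\right)^{2} = \left(-149 + \left(4 + \frac{1}{36}\right)\right)^{2} = \left(-149 + \frac{145}{36}\right)^{2} = \left(- \frac{5219}{36}\right)^{2} = \frac{27237961}{1296}$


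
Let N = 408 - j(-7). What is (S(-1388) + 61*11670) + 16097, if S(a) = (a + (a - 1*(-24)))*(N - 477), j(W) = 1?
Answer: 920607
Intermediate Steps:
N = 407 (N = 408 - 1*1 = 408 - 1 = 407)
S(a) = -1680 - 140*a (S(a) = (a + (a - 1*(-24)))*(407 - 477) = (a + (a + 24))*(-70) = (a + (24 + a))*(-70) = (24 + 2*a)*(-70) = -1680 - 140*a)
(S(-1388) + 61*11670) + 16097 = ((-1680 - 140*(-1388)) + 61*11670) + 16097 = ((-1680 + 194320) + 711870) + 16097 = (192640 + 711870) + 16097 = 904510 + 16097 = 920607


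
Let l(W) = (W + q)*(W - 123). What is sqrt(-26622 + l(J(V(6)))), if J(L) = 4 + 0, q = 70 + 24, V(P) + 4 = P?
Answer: 2*I*sqrt(9571) ≈ 195.66*I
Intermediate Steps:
V(P) = -4 + P
q = 94
J(L) = 4
l(W) = (-123 + W)*(94 + W) (l(W) = (W + 94)*(W - 123) = (94 + W)*(-123 + W) = (-123 + W)*(94 + W))
sqrt(-26622 + l(J(V(6)))) = sqrt(-26622 + (-11562 + 4**2 - 29*4)) = sqrt(-26622 + (-11562 + 16 - 116)) = sqrt(-26622 - 11662) = sqrt(-38284) = 2*I*sqrt(9571)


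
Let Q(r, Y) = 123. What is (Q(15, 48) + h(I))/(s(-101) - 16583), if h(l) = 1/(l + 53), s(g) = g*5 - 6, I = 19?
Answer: -8857/1230768 ≈ -0.0071963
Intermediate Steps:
s(g) = -6 + 5*g (s(g) = 5*g - 6 = -6 + 5*g)
h(l) = 1/(53 + l)
(Q(15, 48) + h(I))/(s(-101) - 16583) = (123 + 1/(53 + 19))/((-6 + 5*(-101)) - 16583) = (123 + 1/72)/((-6 - 505) - 16583) = (123 + 1/72)/(-511 - 16583) = (8857/72)/(-17094) = (8857/72)*(-1/17094) = -8857/1230768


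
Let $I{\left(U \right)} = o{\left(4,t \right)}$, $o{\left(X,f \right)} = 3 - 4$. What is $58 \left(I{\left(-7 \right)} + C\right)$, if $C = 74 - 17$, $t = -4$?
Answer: $3248$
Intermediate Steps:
$o{\left(X,f \right)} = -1$ ($o{\left(X,f \right)} = 3 - 4 = -1$)
$C = 57$
$I{\left(U \right)} = -1$
$58 \left(I{\left(-7 \right)} + C\right) = 58 \left(-1 + 57\right) = 58 \cdot 56 = 3248$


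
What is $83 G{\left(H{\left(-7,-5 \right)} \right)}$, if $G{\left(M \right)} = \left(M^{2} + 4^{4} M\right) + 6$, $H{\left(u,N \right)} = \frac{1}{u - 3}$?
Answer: $- \frac{162597}{100} \approx -1626.0$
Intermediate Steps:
$H{\left(u,N \right)} = \frac{1}{-3 + u}$
$G{\left(M \right)} = 6 + M^{2} + 256 M$ ($G{\left(M \right)} = \left(M^{2} + 256 M\right) + 6 = 6 + M^{2} + 256 M$)
$83 G{\left(H{\left(-7,-5 \right)} \right)} = 83 \left(6 + \left(\frac{1}{-3 - 7}\right)^{2} + \frac{256}{-3 - 7}\right) = 83 \left(6 + \left(\frac{1}{-10}\right)^{2} + \frac{256}{-10}\right) = 83 \left(6 + \left(- \frac{1}{10}\right)^{2} + 256 \left(- \frac{1}{10}\right)\right) = 83 \left(6 + \frac{1}{100} - \frac{128}{5}\right) = 83 \left(- \frac{1959}{100}\right) = - \frac{162597}{100}$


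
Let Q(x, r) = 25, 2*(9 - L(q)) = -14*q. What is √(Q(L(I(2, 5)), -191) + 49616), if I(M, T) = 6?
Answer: √49641 ≈ 222.80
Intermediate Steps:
L(q) = 9 + 7*q (L(q) = 9 - (-7)*q = 9 + 7*q)
√(Q(L(I(2, 5)), -191) + 49616) = √(25 + 49616) = √49641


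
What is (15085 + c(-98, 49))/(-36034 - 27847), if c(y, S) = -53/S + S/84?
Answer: -8869687/37562028 ≈ -0.23613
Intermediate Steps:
c(y, S) = -53/S + S/84 (c(y, S) = -53/S + S*(1/84) = -53/S + S/84)
(15085 + c(-98, 49))/(-36034 - 27847) = (15085 + (-53/49 + (1/84)*49))/(-36034 - 27847) = (15085 + (-53*1/49 + 7/12))/(-63881) = (15085 + (-53/49 + 7/12))*(-1/63881) = (15085 - 293/588)*(-1/63881) = (8869687/588)*(-1/63881) = -8869687/37562028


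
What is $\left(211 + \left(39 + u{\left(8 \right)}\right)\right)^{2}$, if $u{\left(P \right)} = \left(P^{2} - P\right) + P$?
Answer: $98596$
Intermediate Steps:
$u{\left(P \right)} = P^{2}$
$\left(211 + \left(39 + u{\left(8 \right)}\right)\right)^{2} = \left(211 + \left(39 + 8^{2}\right)\right)^{2} = \left(211 + \left(39 + 64\right)\right)^{2} = \left(211 + 103\right)^{2} = 314^{2} = 98596$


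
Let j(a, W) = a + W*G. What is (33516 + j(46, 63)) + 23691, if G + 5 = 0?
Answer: 56938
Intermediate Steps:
G = -5 (G = -5 + 0 = -5)
j(a, W) = a - 5*W (j(a, W) = a + W*(-5) = a - 5*W)
(33516 + j(46, 63)) + 23691 = (33516 + (46 - 5*63)) + 23691 = (33516 + (46 - 315)) + 23691 = (33516 - 269) + 23691 = 33247 + 23691 = 56938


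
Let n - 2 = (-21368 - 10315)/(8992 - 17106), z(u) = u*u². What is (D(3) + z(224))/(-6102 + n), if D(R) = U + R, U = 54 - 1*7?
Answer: -91197092036/49463717 ≈ -1843.7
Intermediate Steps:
U = 47 (U = 54 - 7 = 47)
z(u) = u³
D(R) = 47 + R
n = 47911/8114 (n = 2 + (-21368 - 10315)/(8992 - 17106) = 2 - 31683/(-8114) = 2 - 31683*(-1/8114) = 2 + 31683/8114 = 47911/8114 ≈ 5.9047)
(D(3) + z(224))/(-6102 + n) = ((47 + 3) + 224³)/(-6102 + 47911/8114) = (50 + 11239424)/(-49463717/8114) = 11239474*(-8114/49463717) = -91197092036/49463717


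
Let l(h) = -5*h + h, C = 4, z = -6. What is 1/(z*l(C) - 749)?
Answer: -1/653 ≈ -0.0015314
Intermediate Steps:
l(h) = -4*h
1/(z*l(C) - 749) = 1/(-(-24)*4 - 749) = 1/(-6*(-16) - 749) = 1/(96 - 749) = 1/(-653) = -1/653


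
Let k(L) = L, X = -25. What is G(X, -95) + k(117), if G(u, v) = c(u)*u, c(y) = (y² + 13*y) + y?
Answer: -6758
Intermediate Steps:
c(y) = y² + 14*y
G(u, v) = u²*(14 + u) (G(u, v) = (u*(14 + u))*u = u²*(14 + u))
G(X, -95) + k(117) = (-25)²*(14 - 25) + 117 = 625*(-11) + 117 = -6875 + 117 = -6758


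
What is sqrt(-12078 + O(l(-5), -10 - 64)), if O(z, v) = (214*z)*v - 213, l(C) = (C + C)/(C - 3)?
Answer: I*sqrt(32086) ≈ 179.13*I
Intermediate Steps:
l(C) = 2*C/(-3 + C) (l(C) = (2*C)/(-3 + C) = 2*C/(-3 + C))
O(z, v) = -213 + 214*v*z (O(z, v) = 214*v*z - 213 = -213 + 214*v*z)
sqrt(-12078 + O(l(-5), -10 - 64)) = sqrt(-12078 + (-213 + 214*(-10 - 64)*(2*(-5)/(-3 - 5)))) = sqrt(-12078 + (-213 + 214*(-74)*(2*(-5)/(-8)))) = sqrt(-12078 + (-213 + 214*(-74)*(2*(-5)*(-1/8)))) = sqrt(-12078 + (-213 + 214*(-74)*(5/4))) = sqrt(-12078 + (-213 - 19795)) = sqrt(-12078 - 20008) = sqrt(-32086) = I*sqrt(32086)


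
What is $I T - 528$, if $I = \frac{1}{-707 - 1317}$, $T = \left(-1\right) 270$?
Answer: $- \frac{534201}{1012} \approx -527.87$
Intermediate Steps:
$T = -270$
$I = - \frac{1}{2024}$ ($I = \frac{1}{-2024} = - \frac{1}{2024} \approx -0.00049407$)
$I T - 528 = \left(- \frac{1}{2024}\right) \left(-270\right) - 528 = \frac{135}{1012} - 528 = - \frac{534201}{1012}$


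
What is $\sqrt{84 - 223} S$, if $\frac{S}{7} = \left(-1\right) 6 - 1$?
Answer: $- 49 i \sqrt{139} \approx - 577.7 i$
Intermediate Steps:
$S = -49$ ($S = 7 \left(\left(-1\right) 6 - 1\right) = 7 \left(-6 - 1\right) = 7 \left(-7\right) = -49$)
$\sqrt{84 - 223} S = \sqrt{84 - 223} \left(-49\right) = \sqrt{-139} \left(-49\right) = i \sqrt{139} \left(-49\right) = - 49 i \sqrt{139}$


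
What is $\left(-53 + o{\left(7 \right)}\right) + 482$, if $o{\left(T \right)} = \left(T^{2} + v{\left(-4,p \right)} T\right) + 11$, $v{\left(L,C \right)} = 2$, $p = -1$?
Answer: $503$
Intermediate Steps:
$o{\left(T \right)} = 11 + T^{2} + 2 T$ ($o{\left(T \right)} = \left(T^{2} + 2 T\right) + 11 = 11 + T^{2} + 2 T$)
$\left(-53 + o{\left(7 \right)}\right) + 482 = \left(-53 + \left(11 + 7^{2} + 2 \cdot 7\right)\right) + 482 = \left(-53 + \left(11 + 49 + 14\right)\right) + 482 = \left(-53 + 74\right) + 482 = 21 + 482 = 503$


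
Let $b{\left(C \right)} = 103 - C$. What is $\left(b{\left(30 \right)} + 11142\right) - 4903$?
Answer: $6312$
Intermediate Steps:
$\left(b{\left(30 \right)} + 11142\right) - 4903 = \left(\left(103 - 30\right) + 11142\right) - 4903 = \left(73 + 11142\right) - 4903 = 11215 - 4903 = 6312$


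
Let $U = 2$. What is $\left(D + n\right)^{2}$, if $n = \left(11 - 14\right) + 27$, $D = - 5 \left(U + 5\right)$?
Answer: $121$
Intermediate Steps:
$D = -35$ ($D = - 5 \left(2 + 5\right) = \left(-5\right) 7 = -35$)
$n = 24$ ($n = -3 + 27 = 24$)
$\left(D + n\right)^{2} = \left(-35 + 24\right)^{2} = \left(-11\right)^{2} = 121$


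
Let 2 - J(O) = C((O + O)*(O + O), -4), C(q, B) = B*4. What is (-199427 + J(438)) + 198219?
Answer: -1190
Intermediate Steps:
C(q, B) = 4*B
J(O) = 18 (J(O) = 2 - 4*(-4) = 2 - 1*(-16) = 2 + 16 = 18)
(-199427 + J(438)) + 198219 = (-199427 + 18) + 198219 = -199409 + 198219 = -1190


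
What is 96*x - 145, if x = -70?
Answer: -6865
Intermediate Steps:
96*x - 145 = 96*(-70) - 145 = -6720 - 145 = -6865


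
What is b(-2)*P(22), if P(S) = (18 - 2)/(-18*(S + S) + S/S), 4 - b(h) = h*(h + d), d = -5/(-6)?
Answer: -80/2373 ≈ -0.033713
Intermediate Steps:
d = 5/6 (d = -5*(-1/6) = 5/6 ≈ 0.83333)
b(h) = 4 - h*(5/6 + h) (b(h) = 4 - h*(h + 5/6) = 4 - h*(5/6 + h))
P(S) = 16/(1 - 36*S) (P(S) = 16/(-36*S + 1) = 16/(1 - 36*S))
b(-2)*P(22) = (4 - 1*(-2)**2 - 5/6*(-2))*(-16/(-1 + 36*22)) = (4 - 1*4 + 5/3)*(-16/(-1 + 792)) = (4 - 4 + 5/3)*(-16/791) = 5*(-16*1/791)/3 = (5/3)*(-16/791) = -80/2373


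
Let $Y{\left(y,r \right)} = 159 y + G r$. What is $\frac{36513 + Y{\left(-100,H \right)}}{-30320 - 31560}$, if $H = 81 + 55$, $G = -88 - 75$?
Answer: $\frac{311}{12376} \approx 0.025129$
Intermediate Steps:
$G = -163$
$H = 136$
$Y{\left(y,r \right)} = - 163 r + 159 y$ ($Y{\left(y,r \right)} = 159 y - 163 r = - 163 r + 159 y$)
$\frac{36513 + Y{\left(-100,H \right)}}{-30320 - 31560} = \frac{36513 + \left(\left(-163\right) 136 + 159 \left(-100\right)\right)}{-30320 - 31560} = \frac{36513 - 38068}{-61880} = \left(36513 - 38068\right) \left(- \frac{1}{61880}\right) = \left(-1555\right) \left(- \frac{1}{61880}\right) = \frac{311}{12376}$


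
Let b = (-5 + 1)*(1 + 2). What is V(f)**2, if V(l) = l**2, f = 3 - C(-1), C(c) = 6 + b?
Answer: 6561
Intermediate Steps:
b = -12 (b = -4*3 = -12)
C(c) = -6 (C(c) = 6 - 12 = -6)
f = 9 (f = 3 - 1*(-6) = 3 + 6 = 9)
V(f)**2 = (9**2)**2 = 81**2 = 6561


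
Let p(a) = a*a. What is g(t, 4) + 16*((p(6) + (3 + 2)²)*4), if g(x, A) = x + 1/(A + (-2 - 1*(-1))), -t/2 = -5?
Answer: 11743/3 ≈ 3914.3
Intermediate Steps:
t = 10 (t = -2*(-5) = 10)
p(a) = a²
g(x, A) = x + 1/(-1 + A) (g(x, A) = x + 1/(A + (-2 + 1)) = x + 1/(A - 1) = x + 1/(-1 + A))
g(t, 4) + 16*((p(6) + (3 + 2)²)*4) = (1 - 1*10 + 4*10)/(-1 + 4) + 16*((6² + (3 + 2)²)*4) = (1 - 10 + 40)/3 + 16*((36 + 5²)*4) = (⅓)*31 + 16*((36 + 25)*4) = 31/3 + 16*(61*4) = 31/3 + 16*244 = 31/3 + 3904 = 11743/3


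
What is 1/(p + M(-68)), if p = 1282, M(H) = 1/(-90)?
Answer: 90/115379 ≈ 0.00078004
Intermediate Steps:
M(H) = -1/90
1/(p + M(-68)) = 1/(1282 - 1/90) = 1/(115379/90) = 90/115379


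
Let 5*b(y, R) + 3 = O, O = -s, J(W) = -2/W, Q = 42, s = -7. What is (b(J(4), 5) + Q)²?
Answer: 45796/25 ≈ 1831.8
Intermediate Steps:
O = 7 (O = -1*(-7) = 7)
b(y, R) = ⅘ (b(y, R) = -⅗ + (⅕)*7 = -⅗ + 7/5 = ⅘)
(b(J(4), 5) + Q)² = (⅘ + 42)² = (214/5)² = 45796/25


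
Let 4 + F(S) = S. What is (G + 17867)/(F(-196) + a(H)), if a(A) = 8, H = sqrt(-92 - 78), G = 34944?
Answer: -52811/192 ≈ -275.06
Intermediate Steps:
F(S) = -4 + S
H = I*sqrt(170) (H = sqrt(-170) = I*sqrt(170) ≈ 13.038*I)
(G + 17867)/(F(-196) + a(H)) = (34944 + 17867)/((-4 - 196) + 8) = 52811/(-200 + 8) = 52811/(-192) = 52811*(-1/192) = -52811/192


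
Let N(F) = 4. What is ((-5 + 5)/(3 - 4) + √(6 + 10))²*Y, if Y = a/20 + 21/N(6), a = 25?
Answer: 104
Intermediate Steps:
Y = 13/2 (Y = 25/20 + 21/4 = 25*(1/20) + 21*(¼) = 5/4 + 21/4 = 13/2 ≈ 6.5000)
((-5 + 5)/(3 - 4) + √(6 + 10))²*Y = ((-5 + 5)/(3 - 4) + √(6 + 10))²*(13/2) = (0/(-1) + √16)²*(13/2) = (0*(-1) + 4)²*(13/2) = (0 + 4)²*(13/2) = 4²*(13/2) = 16*(13/2) = 104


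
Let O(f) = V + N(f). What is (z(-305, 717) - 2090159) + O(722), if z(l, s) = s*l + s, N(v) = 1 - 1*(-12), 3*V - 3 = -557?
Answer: -6924896/3 ≈ -2.3083e+6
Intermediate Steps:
V = -554/3 (V = 1 + (1/3)*(-557) = 1 - 557/3 = -554/3 ≈ -184.67)
N(v) = 13 (N(v) = 1 + 12 = 13)
O(f) = -515/3 (O(f) = -554/3 + 13 = -515/3)
z(l, s) = s + l*s (z(l, s) = l*s + s = s + l*s)
(z(-305, 717) - 2090159) + O(722) = (717*(1 - 305) - 2090159) - 515/3 = (717*(-304) - 2090159) - 515/3 = (-217968 - 2090159) - 515/3 = -2308127 - 515/3 = -6924896/3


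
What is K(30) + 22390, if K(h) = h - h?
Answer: 22390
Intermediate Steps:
K(h) = 0
K(30) + 22390 = 0 + 22390 = 22390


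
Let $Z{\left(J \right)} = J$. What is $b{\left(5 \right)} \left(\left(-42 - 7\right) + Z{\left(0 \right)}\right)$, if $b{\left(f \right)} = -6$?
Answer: $294$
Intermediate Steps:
$b{\left(5 \right)} \left(\left(-42 - 7\right) + Z{\left(0 \right)}\right) = - 6 \left(\left(-42 - 7\right) + 0\right) = - 6 \left(-49 + 0\right) = \left(-6\right) \left(-49\right) = 294$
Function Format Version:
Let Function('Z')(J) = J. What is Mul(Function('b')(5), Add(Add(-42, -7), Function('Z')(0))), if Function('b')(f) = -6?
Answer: 294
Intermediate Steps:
Mul(Function('b')(5), Add(Add(-42, -7), Function('Z')(0))) = Mul(-6, Add(Add(-42, -7), 0)) = Mul(-6, Add(-49, 0)) = Mul(-6, -49) = 294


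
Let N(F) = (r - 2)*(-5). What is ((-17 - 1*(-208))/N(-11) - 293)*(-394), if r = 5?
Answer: 1806884/15 ≈ 1.2046e+5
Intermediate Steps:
N(F) = -15 (N(F) = (5 - 2)*(-5) = 3*(-5) = -15)
((-17 - 1*(-208))/N(-11) - 293)*(-394) = ((-17 - 1*(-208))/(-15) - 293)*(-394) = ((-17 + 208)*(-1/15) - 293)*(-394) = (191*(-1/15) - 293)*(-394) = (-191/15 - 293)*(-394) = -4586/15*(-394) = 1806884/15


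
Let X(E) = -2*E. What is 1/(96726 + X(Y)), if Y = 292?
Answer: 1/96142 ≈ 1.0401e-5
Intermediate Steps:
1/(96726 + X(Y)) = 1/(96726 - 2*292) = 1/(96726 - 584) = 1/96142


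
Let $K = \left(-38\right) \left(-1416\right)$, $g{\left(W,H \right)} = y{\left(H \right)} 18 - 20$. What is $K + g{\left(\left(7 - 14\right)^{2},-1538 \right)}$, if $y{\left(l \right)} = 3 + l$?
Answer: $26158$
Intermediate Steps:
$g{\left(W,H \right)} = 34 + 18 H$ ($g{\left(W,H \right)} = \left(3 + H\right) 18 - 20 = \left(54 + 18 H\right) - 20 = 34 + 18 H$)
$K = 53808$
$K + g{\left(\left(7 - 14\right)^{2},-1538 \right)} = 53808 + \left(34 + 18 \left(-1538\right)\right) = 53808 + \left(34 - 27684\right) = 53808 - 27650 = 26158$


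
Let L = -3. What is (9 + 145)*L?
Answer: -462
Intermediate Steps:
(9 + 145)*L = (9 + 145)*(-3) = 154*(-3) = -462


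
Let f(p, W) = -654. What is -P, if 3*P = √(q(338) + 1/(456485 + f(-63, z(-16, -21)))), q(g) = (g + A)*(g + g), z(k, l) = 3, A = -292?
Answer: -√717909553366743/455831 ≈ -58.780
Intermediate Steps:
q(g) = 2*g*(-292 + g) (q(g) = (g - 292)*(g + g) = (-292 + g)*(2*g) = 2*g*(-292 + g))
P = √717909553366743/455831 (P = √(2*338*(-292 + 338) + 1/(456485 - 654))/3 = √(2*338*46 + 1/455831)/3 = √(31096 + 1/455831)/3 = √(14174520777/455831)/3 = (3*√717909553366743/455831)/3 = √717909553366743/455831 ≈ 58.780)
-P = -√717909553366743/455831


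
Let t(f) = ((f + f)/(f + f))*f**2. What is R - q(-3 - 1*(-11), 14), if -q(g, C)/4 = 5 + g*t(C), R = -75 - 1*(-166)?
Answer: 6383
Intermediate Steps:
R = 91 (R = -75 + 166 = 91)
t(f) = f**2 (t(f) = ((2*f)/((2*f)))*f**2 = ((2*f)*(1/(2*f)))*f**2 = 1*f**2 = f**2)
q(g, C) = -20 - 4*g*C**2 (q(g, C) = -4*(5 + g*C**2) = -20 - 4*g*C**2)
R - q(-3 - 1*(-11), 14) = 91 - (-20 - 4*(-3 - 1*(-11))*14**2) = 91 - (-20 - 4*(-3 + 11)*196) = 91 - (-20 - 4*8*196) = 91 - (-20 - 6272) = 91 - 1*(-6292) = 91 + 6292 = 6383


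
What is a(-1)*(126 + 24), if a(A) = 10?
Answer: 1500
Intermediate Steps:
a(-1)*(126 + 24) = 10*(126 + 24) = 10*150 = 1500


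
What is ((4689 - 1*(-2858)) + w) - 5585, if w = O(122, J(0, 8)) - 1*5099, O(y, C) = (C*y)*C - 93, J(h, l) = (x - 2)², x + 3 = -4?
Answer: 797212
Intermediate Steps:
x = -7 (x = -3 - 4 = -7)
J(h, l) = 81 (J(h, l) = (-7 - 2)² = (-9)² = 81)
O(y, C) = -93 + y*C² (O(y, C) = y*C² - 93 = -93 + y*C²)
w = 795250 (w = (-93 + 122*81²) - 1*5099 = (-93 + 122*6561) - 5099 = (-93 + 800442) - 5099 = 800349 - 5099 = 795250)
((4689 - 1*(-2858)) + w) - 5585 = ((4689 - 1*(-2858)) + 795250) - 5585 = ((4689 + 2858) + 795250) - 5585 = (7547 + 795250) - 5585 = 802797 - 5585 = 797212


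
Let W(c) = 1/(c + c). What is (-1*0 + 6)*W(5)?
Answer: ⅗ ≈ 0.60000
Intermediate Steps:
W(c) = 1/(2*c)
(-1*0 + 6)*W(5) = (-1*0 + 6)*((½)/5) = (0 + 6)*((½)*(⅕)) = 6*(⅒) = ⅗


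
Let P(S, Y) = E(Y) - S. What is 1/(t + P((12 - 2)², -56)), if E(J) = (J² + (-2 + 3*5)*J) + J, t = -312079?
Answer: -1/309827 ≈ -3.2276e-6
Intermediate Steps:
E(J) = J² + 14*J (E(J) = (J² + (-2 + 15)*J) + J = (J² + 13*J) + J = J² + 14*J)
P(S, Y) = -S + Y*(14 + Y) (P(S, Y) = Y*(14 + Y) - S = -S + Y*(14 + Y))
1/(t + P((12 - 2)², -56)) = 1/(-312079 + (-(12 - 2)² - 56*(14 - 56))) = 1/(-312079 + (-1*10² - 56*(-42))) = 1/(-312079 + (-1*100 + 2352)) = 1/(-312079 + (-100 + 2352)) = 1/(-312079 + 2252) = 1/(-309827) = -1/309827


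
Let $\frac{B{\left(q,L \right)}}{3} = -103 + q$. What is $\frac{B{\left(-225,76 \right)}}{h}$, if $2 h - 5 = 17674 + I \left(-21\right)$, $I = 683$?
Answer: $- \frac{82}{139} \approx -0.58993$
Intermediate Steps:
$B{\left(q,L \right)} = -309 + 3 q$ ($B{\left(q,L \right)} = 3 \left(-103 + q\right) = -309 + 3 q$)
$h = 1668$ ($h = \frac{5}{2} + \frac{17674 + 683 \left(-21\right)}{2} = \frac{5}{2} + \frac{17674 - 14343}{2} = \frac{5}{2} + \frac{1}{2} \cdot 3331 = \frac{5}{2} + \frac{3331}{2} = 1668$)
$\frac{B{\left(-225,76 \right)}}{h} = \frac{-309 + 3 \left(-225\right)}{1668} = \left(-309 - 675\right) \frac{1}{1668} = \left(-984\right) \frac{1}{1668} = - \frac{82}{139}$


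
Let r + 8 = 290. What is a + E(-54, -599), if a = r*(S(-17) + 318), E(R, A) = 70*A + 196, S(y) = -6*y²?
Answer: -441046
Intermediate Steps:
r = 282 (r = -8 + 290 = 282)
E(R, A) = 196 + 70*A
a = -399312 (a = 282*(-6*(-17)² + 318) = 282*(-6*289 + 318) = 282*(-1734 + 318) = 282*(-1416) = -399312)
a + E(-54, -599) = -399312 + (196 + 70*(-599)) = -399312 + (196 - 41930) = -399312 - 41734 = -441046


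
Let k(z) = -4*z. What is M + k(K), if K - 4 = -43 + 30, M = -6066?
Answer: -6030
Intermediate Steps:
K = -9 (K = 4 + (-43 + 30) = 4 - 13 = -9)
M + k(K) = -6066 - 4*(-9) = -6066 + 36 = -6030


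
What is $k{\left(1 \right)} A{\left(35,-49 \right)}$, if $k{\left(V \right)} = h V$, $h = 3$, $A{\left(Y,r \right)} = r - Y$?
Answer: $-252$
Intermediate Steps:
$k{\left(V \right)} = 3 V$
$k{\left(1 \right)} A{\left(35,-49 \right)} = 3 \cdot 1 \left(-49 - 35\right) = 3 \left(-49 - 35\right) = 3 \left(-84\right) = -252$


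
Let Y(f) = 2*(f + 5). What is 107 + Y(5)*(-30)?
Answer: -493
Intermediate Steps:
Y(f) = 10 + 2*f (Y(f) = 2*(5 + f) = 10 + 2*f)
107 + Y(5)*(-30) = 107 + (10 + 2*5)*(-30) = 107 + (10 + 10)*(-30) = 107 + 20*(-30) = 107 - 600 = -493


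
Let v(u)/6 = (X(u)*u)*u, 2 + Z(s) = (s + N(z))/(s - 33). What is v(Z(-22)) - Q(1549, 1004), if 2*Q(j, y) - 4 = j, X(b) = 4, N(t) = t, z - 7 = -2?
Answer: -4282673/6050 ≈ -707.88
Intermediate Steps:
z = 5 (z = 7 - 2 = 5)
Q(j, y) = 2 + j/2
Z(s) = -2 + (5 + s)/(-33 + s) (Z(s) = -2 + (s + 5)/(s - 33) = -2 + (5 + s)/(-33 + s))
v(u) = 24*u² (v(u) = 6*((4*u)*u) = 6*(4*u²) = 24*u²)
v(Z(-22)) - Q(1549, 1004) = 24*((71 - 1*(-22))/(-33 - 22))² - (2 + (½)*1549) = 24*((71 + 22)/(-55))² - (2 + 1549/2) = 24*(-1/55*93)² - 1*1553/2 = 24*(-93/55)² - 1553/2 = 24*(8649/3025) - 1553/2 = 207576/3025 - 1553/2 = -4282673/6050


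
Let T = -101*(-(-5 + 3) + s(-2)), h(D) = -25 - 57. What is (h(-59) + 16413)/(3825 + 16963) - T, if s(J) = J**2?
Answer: 12613859/20788 ≈ 606.79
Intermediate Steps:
h(D) = -82
T = -606 (T = -101*(-(-5 + 3) + (-2)**2) = -101*(-1*(-2) + 4) = -101*(2 + 4) = -101*6 = -606)
(h(-59) + 16413)/(3825 + 16963) - T = (-82 + 16413)/(3825 + 16963) - 1*(-606) = 16331/20788 + 606 = 12613859/20788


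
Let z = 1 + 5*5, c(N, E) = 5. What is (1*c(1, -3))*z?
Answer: 130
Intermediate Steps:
z = 26 (z = 1 + 25 = 26)
(1*c(1, -3))*z = (1*5)*26 = 5*26 = 130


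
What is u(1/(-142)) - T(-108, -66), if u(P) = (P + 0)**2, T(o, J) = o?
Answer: 2177713/20164 ≈ 108.00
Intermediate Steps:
u(P) = P**2
u(1/(-142)) - T(-108, -66) = (1/(-142))**2 - 1*(-108) = (-1/142)**2 + 108 = 1/20164 + 108 = 2177713/20164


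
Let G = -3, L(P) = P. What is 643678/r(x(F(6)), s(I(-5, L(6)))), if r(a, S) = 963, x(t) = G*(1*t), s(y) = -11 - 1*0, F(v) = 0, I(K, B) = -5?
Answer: 643678/963 ≈ 668.41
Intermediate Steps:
s(y) = -11 (s(y) = -11 + 0 = -11)
x(t) = -3*t
643678/r(x(F(6)), s(I(-5, L(6)))) = 643678/963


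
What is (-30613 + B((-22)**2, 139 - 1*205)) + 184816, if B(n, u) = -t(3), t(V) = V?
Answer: 154200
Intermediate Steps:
B(n, u) = -3 (B(n, u) = -1*3 = -3)
(-30613 + B((-22)**2, 139 - 1*205)) + 184816 = (-30613 - 3) + 184816 = -30616 + 184816 = 154200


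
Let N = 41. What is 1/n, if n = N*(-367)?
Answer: -1/15047 ≈ -6.6458e-5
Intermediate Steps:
n = -15047 (n = 41*(-367) = -15047)
1/n = 1/(-15047) = -1/15047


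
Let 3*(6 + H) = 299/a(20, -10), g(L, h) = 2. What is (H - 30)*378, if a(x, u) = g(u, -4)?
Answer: 5229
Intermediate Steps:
a(x, u) = 2
H = 263/6 (H = -6 + (299/2)/3 = -6 + (299*(1/2))/3 = -6 + (1/3)*(299/2) = -6 + 299/6 = 263/6 ≈ 43.833)
(H - 30)*378 = (263/6 - 30)*378 = (83/6)*378 = 5229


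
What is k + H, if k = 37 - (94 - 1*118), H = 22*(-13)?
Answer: -225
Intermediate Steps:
H = -286
k = 61 (k = 37 - (94 - 118) = 37 - 1*(-24) = 37 + 24 = 61)
k + H = 61 - 286 = -225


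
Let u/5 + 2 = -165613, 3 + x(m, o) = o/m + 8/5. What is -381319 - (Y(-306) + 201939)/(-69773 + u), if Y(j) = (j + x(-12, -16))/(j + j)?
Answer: -3142922630075549/8242244640 ≈ -3.8132e+5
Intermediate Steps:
x(m, o) = -7/5 + o/m (x(m, o) = -3 + (o/m + 8/5) = -3 + (8/5 + o/m) = -7/5 + o/m)
Y(j) = (-1/15 + j)/(2*j) (Y(j) = (j + (-7/5 - 16/(-12)))/(j + j) = (j + (-7/5 - 16*(-1/12)))/((2*j)) = (j + (-7/5 + 4/3))*(1/(2*j)) = (j - 1/15)*(1/(2*j)) = (-1/15 + j)*(1/(2*j)) = (-1/15 + j)/(2*j))
u = -828075 (u = -10 + 5*(-165613) = -10 - 828065 = -828075)
-381319 - (Y(-306) + 201939)/(-69773 + u) = -381319 - ((1/30)*(-1 + 15*(-306))/(-306) + 201939)/(-69773 - 828075) = -381319 - ((1/30)*(-1/306)*(-1 - 4590) + 201939)/(-897848) = -381319 - ((1/30)*(-1/306)*(-4591) + 201939)*(-1)/897848 = -381319 - (4591/9180 + 201939)*(-1)/897848 = -381319 - 1853804611*(-1)/(9180*897848) = -381319 - 1*(-1853804611/8242244640) = -381319 + 1853804611/8242244640 = -3142922630075549/8242244640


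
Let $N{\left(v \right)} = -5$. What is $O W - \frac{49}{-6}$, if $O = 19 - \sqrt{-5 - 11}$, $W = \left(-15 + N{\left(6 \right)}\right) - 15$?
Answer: $- \frac{3941}{6} + 140 i \approx -656.83 + 140.0 i$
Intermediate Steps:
$W = -35$ ($W = \left(-15 - 5\right) - 15 = -20 - 15 = -35$)
$O = 19 - 4 i$ ($O = 19 - \sqrt{-16} = 19 - 4 i \approx 19.0 - 4.0 i$)
$O W - \frac{49}{-6} = \left(19 - 4 i\right) \left(-35\right) - \frac{49}{-6} = \left(-665 + 140 i\right) - - \frac{49}{6} = \left(-665 + 140 i\right) + \frac{49}{6} = - \frac{3941}{6} + 140 i$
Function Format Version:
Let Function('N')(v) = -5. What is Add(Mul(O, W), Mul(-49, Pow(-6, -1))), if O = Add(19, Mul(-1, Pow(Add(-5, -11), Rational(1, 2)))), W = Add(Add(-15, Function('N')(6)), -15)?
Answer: Add(Rational(-3941, 6), Mul(140, I)) ≈ Add(-656.83, Mul(140.00, I))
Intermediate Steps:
W = -35 (W = Add(Add(-15, -5), -15) = Add(-20, -15) = -35)
O = Add(19, Mul(-4, I)) (O = Add(19, Mul(-1, Pow(-16, Rational(1, 2)))) = Add(19, Mul(-1, Mul(4, I))) = Add(19, Mul(-4, I)) ≈ Add(19.000, Mul(-4.0000, I)))
Add(Mul(O, W), Mul(-49, Pow(-6, -1))) = Add(Mul(Add(19, Mul(-4, I)), -35), Mul(-49, Pow(-6, -1))) = Add(Add(-665, Mul(140, I)), Mul(-49, Rational(-1, 6))) = Add(Add(-665, Mul(140, I)), Rational(49, 6)) = Add(Rational(-3941, 6), Mul(140, I))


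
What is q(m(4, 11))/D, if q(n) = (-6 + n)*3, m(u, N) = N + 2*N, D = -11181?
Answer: -27/3727 ≈ -0.0072444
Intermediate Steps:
m(u, N) = 3*N
q(n) = -18 + 3*n
q(m(4, 11))/D = (-18 + 3*(3*11))/(-11181) = (-18 + 3*33)*(-1/11181) = (-18 + 99)*(-1/11181) = 81*(-1/11181) = -27/3727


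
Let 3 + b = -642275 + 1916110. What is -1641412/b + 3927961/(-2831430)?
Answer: -12310083668/4600467015 ≈ -2.6758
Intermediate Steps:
b = 1273832 (b = -3 + (-642275 + 1916110) = -3 + 1273835 = 1273832)
-1641412/b + 3927961/(-2831430) = -1641412/1273832 + 3927961/(-2831430) = -1641412*1/1273832 + 3927961*(-1/2831430) = -410353/318458 - 3927961/2831430 = -12310083668/4600467015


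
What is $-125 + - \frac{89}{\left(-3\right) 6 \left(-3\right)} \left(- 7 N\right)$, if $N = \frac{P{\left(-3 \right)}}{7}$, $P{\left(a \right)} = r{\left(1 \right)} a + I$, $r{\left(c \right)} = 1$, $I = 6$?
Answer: $- \frac{2161}{18} \approx -120.06$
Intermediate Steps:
$P{\left(a \right)} = 6 + a$ ($P{\left(a \right)} = 1 a + 6 = a + 6 = 6 + a$)
$N = \frac{3}{7}$ ($N = \frac{6 - 3}{7} = 3 \cdot \frac{1}{7} = \frac{3}{7} \approx 0.42857$)
$-125 + - \frac{89}{\left(-3\right) 6 \left(-3\right)} \left(- 7 N\right) = -125 + - \frac{89}{\left(-3\right) 6 \left(-3\right)} \left(\left(-7\right) \frac{3}{7}\right) = -125 + - \frac{89}{\left(-18\right) \left(-3\right)} \left(-3\right) = -125 + - \frac{89}{54} \left(-3\right) = -125 + \left(-89\right) \frac{1}{54} \left(-3\right) = -125 - - \frac{89}{18} = -125 + \frac{89}{18} = - \frac{2161}{18}$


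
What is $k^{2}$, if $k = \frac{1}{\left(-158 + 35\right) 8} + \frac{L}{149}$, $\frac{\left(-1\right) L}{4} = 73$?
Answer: $\frac{82643025529}{21496251456} \approx 3.8445$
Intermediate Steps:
$L = -292$ ($L = \left(-4\right) 73 = -292$)
$k = - \frac{287477}{146616}$ ($k = \frac{1}{\left(-158 + 35\right) 8} - \frac{292}{149} = \frac{1}{-123} \cdot \frac{1}{8} - \frac{292}{149} = \left(- \frac{1}{123}\right) \frac{1}{8} - \frac{292}{149} = - \frac{1}{984} - \frac{292}{149} = - \frac{287477}{146616} \approx -1.9607$)
$k^{2} = \left(- \frac{287477}{146616}\right)^{2} = \frac{82643025529}{21496251456}$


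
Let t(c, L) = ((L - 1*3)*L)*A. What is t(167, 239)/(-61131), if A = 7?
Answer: -56404/8733 ≈ -6.4587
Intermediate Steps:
t(c, L) = 7*L*(-3 + L) (t(c, L) = ((L - 1*3)*L)*7 = ((L - 3)*L)*7 = ((-3 + L)*L)*7 = (L*(-3 + L))*7 = 7*L*(-3 + L))
t(167, 239)/(-61131) = (7*239*(-3 + 239))/(-61131) = (7*239*236)*(-1/61131) = 394828*(-1/61131) = -56404/8733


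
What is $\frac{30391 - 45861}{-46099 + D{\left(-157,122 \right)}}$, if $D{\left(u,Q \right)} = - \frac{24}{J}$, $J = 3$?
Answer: $\frac{15470}{46107} \approx 0.33552$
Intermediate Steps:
$D{\left(u,Q \right)} = -8$ ($D{\left(u,Q \right)} = - \frac{24}{3} = \left(-24\right) \frac{1}{3} = -8$)
$\frac{30391 - 45861}{-46099 + D{\left(-157,122 \right)}} = \frac{30391 - 45861}{-46099 - 8} = - \frac{15470}{-46107} = \left(-15470\right) \left(- \frac{1}{46107}\right) = \frac{15470}{46107}$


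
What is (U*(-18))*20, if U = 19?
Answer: -6840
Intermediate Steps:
(U*(-18))*20 = (19*(-18))*20 = -342*20 = -6840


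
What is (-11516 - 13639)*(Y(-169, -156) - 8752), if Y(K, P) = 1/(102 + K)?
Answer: 14750514675/67 ≈ 2.2016e+8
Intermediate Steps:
(-11516 - 13639)*(Y(-169, -156) - 8752) = (-11516 - 13639)*(1/(102 - 169) - 8752) = -25155*(1/(-67) - 8752) = -25155*(-1/67 - 8752) = -25155*(-586385/67) = 14750514675/67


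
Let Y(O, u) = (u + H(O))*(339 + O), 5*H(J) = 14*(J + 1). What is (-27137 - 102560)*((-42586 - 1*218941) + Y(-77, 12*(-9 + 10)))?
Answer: 203712873051/5 ≈ 4.0743e+10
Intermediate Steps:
H(J) = 14/5 + 14*J/5 (H(J) = (14*(J + 1))/5 = (14*(1 + J))/5 = (14 + 14*J)/5 = 14/5 + 14*J/5)
Y(O, u) = (339 + O)*(14/5 + u + 14*O/5) (Y(O, u) = (u + (14/5 + 14*O/5))*(339 + O) = (14/5 + u + 14*O/5)*(339 + O) = (339 + O)*(14/5 + u + 14*O/5))
(-27137 - 102560)*((-42586 - 1*218941) + Y(-77, 12*(-9 + 10))) = (-27137 - 102560)*((-42586 - 1*218941) + (4746/5 + 339*(12*(-9 + 10)) + 952*(-77) + (14/5)*(-77)² - 924*(-9 + 10))) = -129697*((-42586 - 218941) + (4746/5 + 339*(12*1) - 73304 + (14/5)*5929 - 924)) = -129697*(-261527 + (4746/5 + 339*12 - 73304 + 83006/5 - 77*12)) = -129697*(-261527 + (4746/5 + 4068 - 73304 + 83006/5 - 924)) = -129697*(-261527 - 263048/5) = -129697*(-1570683/5) = 203712873051/5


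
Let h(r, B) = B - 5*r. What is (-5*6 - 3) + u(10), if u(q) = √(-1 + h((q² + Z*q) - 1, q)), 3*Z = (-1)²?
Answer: -33 + 2*I*√1131/3 ≈ -33.0 + 22.42*I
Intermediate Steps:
Z = ⅓ (Z = (⅓)*(-1)² = (⅓)*1 = ⅓ ≈ 0.33333)
u(q) = √(4 - 5*q² - 2*q/3) (u(q) = √(-1 + (q - 5*((q² + q/3) - 1))) = √(-1 + (q - 5*(-1 + q² + q/3))) = √(-1 + (q + (5 - 5*q² - 5*q/3))) = √(-1 + (5 - 5*q² - 2*q/3)) = √(4 - 5*q² - 2*q/3))
(-5*6 - 3) + u(10) = (-5*6 - 3) + √(36 - 45*10² - 6*10)/3 = (-30 - 3) + √(36 - 45*100 - 60)/3 = -33 + √(36 - 4500 - 60)/3 = -33 + √(-4524)/3 = -33 + (2*I*√1131)/3 = -33 + 2*I*√1131/3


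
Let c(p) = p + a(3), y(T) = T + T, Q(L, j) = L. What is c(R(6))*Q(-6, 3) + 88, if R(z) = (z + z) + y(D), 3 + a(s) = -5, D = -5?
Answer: 124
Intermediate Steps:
a(s) = -8 (a(s) = -3 - 5 = -8)
y(T) = 2*T
R(z) = -10 + 2*z (R(z) = (z + z) + 2*(-5) = 2*z - 10 = -10 + 2*z)
c(p) = -8 + p (c(p) = p - 8 = -8 + p)
c(R(6))*Q(-6, 3) + 88 = (-8 + (-10 + 2*6))*(-6) + 88 = (-8 + (-10 + 12))*(-6) + 88 = (-8 + 2)*(-6) + 88 = -6*(-6) + 88 = 36 + 88 = 124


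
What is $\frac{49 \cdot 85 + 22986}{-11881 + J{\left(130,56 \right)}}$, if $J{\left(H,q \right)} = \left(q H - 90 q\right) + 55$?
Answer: $- \frac{27151}{9586} \approx -2.8324$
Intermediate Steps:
$J{\left(H,q \right)} = 55 - 90 q + H q$ ($J{\left(H,q \right)} = \left(H q - 90 q\right) + 55 = \left(- 90 q + H q\right) + 55 = 55 - 90 q + H q$)
$\frac{49 \cdot 85 + 22986}{-11881 + J{\left(130,56 \right)}} = \frac{49 \cdot 85 + 22986}{-11881 + \left(55 - 5040 + 130 \cdot 56\right)} = \frac{4165 + 22986}{-11881 + \left(55 - 5040 + 7280\right)} = \frac{27151}{-11881 + 2295} = \frac{27151}{-9586} = 27151 \left(- \frac{1}{9586}\right) = - \frac{27151}{9586}$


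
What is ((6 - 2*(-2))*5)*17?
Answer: 850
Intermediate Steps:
((6 - 2*(-2))*5)*17 = ((6 + 4)*5)*17 = (10*5)*17 = 50*17 = 850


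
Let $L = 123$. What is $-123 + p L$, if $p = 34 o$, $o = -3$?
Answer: $-12669$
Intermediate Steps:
$p = -102$ ($p = 34 \left(-3\right) = -102$)
$-123 + p L = -123 - 12546 = -12669$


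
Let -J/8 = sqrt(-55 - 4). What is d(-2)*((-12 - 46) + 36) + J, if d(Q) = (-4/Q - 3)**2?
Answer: -22 - 8*I*sqrt(59) ≈ -22.0 - 61.449*I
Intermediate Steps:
d(Q) = (-3 - 4/Q)**2
J = -8*I*sqrt(59) (J = -8*sqrt(-55 - 4) = -8*I*sqrt(59) ≈ -61.449*I)
d(-2)*((-12 - 46) + 36) + J = ((4 + 3*(-2))**2/(-2)**2)*((-12 - 46) + 36) - 8*I*sqrt(59) = ((4 - 6)**2/4)*(-58 + 36) - 8*I*sqrt(59) = ((1/4)*(-2)**2)*(-22) - 8*I*sqrt(59) = ((1/4)*4)*(-22) - 8*I*sqrt(59) = 1*(-22) - 8*I*sqrt(59) = -22 - 8*I*sqrt(59)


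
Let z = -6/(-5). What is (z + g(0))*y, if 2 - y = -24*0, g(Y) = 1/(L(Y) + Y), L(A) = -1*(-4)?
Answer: 29/10 ≈ 2.9000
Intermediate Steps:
L(A) = 4
g(Y) = 1/(4 + Y)
y = 2 (y = 2 - (-24)*0 = 2 - 1*0 = 2 + 0 = 2)
z = 6/5 (z = -6*(-⅕) = 6/5 ≈ 1.2000)
(z + g(0))*y = (6/5 + 1/(4 + 0))*2 = (6/5 + 1/4)*2 = (6/5 + ¼)*2 = (29/20)*2 = 29/10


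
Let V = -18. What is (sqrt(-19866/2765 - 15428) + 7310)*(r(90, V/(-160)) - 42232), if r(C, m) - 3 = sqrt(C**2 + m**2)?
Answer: -(2887450 + I*sqrt(2408274710))*(3378320 - 261*sqrt(761))/31600 ≈ -3.0804e+8 - 5.2353e+6*I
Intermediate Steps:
r(C, m) = 3 + sqrt(C**2 + m**2)
(sqrt(-19866/2765 - 15428) + 7310)*(r(90, V/(-160)) - 42232) = (sqrt(-19866/2765 - 15428) + 7310)*((3 + sqrt(90**2 + (-18/(-160))**2)) - 42232) = (sqrt(-19866*1/2765 - 15428) + 7310)*((3 + sqrt(8100 + (-18*(-1/160))**2)) - 42232) = (sqrt(-2838/395 - 15428) + 7310)*((3 + sqrt(8100 + (9/80)**2)) - 42232) = (sqrt(-6096898/395) + 7310)*((3 + sqrt(8100 + 81/6400)) - 42232) = (I*sqrt(2408274710)/395 + 7310)*((3 + sqrt(51840081/6400)) - 42232) = (7310 + I*sqrt(2408274710)/395)*((3 + 261*sqrt(761)/80) - 42232) = (7310 + I*sqrt(2408274710)/395)*(-42229 + 261*sqrt(761)/80) = (-42229 + 261*sqrt(761)/80)*(7310 + I*sqrt(2408274710)/395)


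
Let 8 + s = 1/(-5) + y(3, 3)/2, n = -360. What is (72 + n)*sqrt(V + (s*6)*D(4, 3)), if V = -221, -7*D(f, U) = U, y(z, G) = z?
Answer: -576*I*sqrt(62405)/35 ≈ -4111.2*I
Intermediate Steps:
D(f, U) = -U/7
s = -67/10 (s = -8 + (1/(-5) + 3/2) = -8 + (1*(-1/5) + 3*(1/2)) = -8 + (-1/5 + 3/2) = -8 + 13/10 = -67/10 ≈ -6.7000)
(72 + n)*sqrt(V + (s*6)*D(4, 3)) = (72 - 360)*sqrt(-221 + (-67/10*6)*(-1/7*3)) = -288*sqrt(-221 - 201/5*(-3/7)) = -288*sqrt(-221 + 603/35) = -576*I*sqrt(62405)/35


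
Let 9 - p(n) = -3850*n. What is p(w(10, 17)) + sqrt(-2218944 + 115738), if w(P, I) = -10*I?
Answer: -654491 + I*sqrt(2103206) ≈ -6.5449e+5 + 1450.2*I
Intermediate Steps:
p(n) = 9 + 3850*n (p(n) = 9 - (-1925)/(1/(n + n)) = 9 - (-1925)/(1/(2*n)) = 9 - (-1925)*2*n = 9 - (-3850)*n = 9 + 3850*n)
p(w(10, 17)) + sqrt(-2218944 + 115738) = (9 + 3850*(-10*17)) + sqrt(-2218944 + 115738) = (9 + 3850*(-170)) + sqrt(-2103206) = (9 - 654500) + I*sqrt(2103206) = -654491 + I*sqrt(2103206)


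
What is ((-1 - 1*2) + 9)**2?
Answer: 36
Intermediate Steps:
((-1 - 1*2) + 9)**2 = ((-1 - 2) + 9)**2 = (-3 + 9)**2 = 6**2 = 36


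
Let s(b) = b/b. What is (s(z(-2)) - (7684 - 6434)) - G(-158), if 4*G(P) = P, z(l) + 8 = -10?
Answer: -2419/2 ≈ -1209.5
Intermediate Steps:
z(l) = -18 (z(l) = -8 - 10 = -18)
G(P) = P/4
s(b) = 1
(s(z(-2)) - (7684 - 6434)) - G(-158) = (1 - (7684 - 6434)) - (-158)/4 = (1 - 1*1250) - 1*(-79/2) = (1 - 1250) + 79/2 = -1249 + 79/2 = -2419/2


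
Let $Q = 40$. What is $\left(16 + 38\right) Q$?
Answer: $2160$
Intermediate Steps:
$\left(16 + 38\right) Q = \left(16 + 38\right) 40 = 54 \cdot 40 = 2160$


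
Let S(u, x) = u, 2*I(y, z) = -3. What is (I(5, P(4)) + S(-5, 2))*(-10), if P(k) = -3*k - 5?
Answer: 65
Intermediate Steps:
P(k) = -5 - 3*k
I(y, z) = -3/2 (I(y, z) = (1/2)*(-3) = -3/2)
(I(5, P(4)) + S(-5, 2))*(-10) = (-3/2 - 5)*(-10) = -13/2*(-10) = 65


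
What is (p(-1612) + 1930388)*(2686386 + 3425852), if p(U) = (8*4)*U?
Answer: 11483697203352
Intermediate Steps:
p(U) = 32*U
(p(-1612) + 1930388)*(2686386 + 3425852) = (32*(-1612) + 1930388)*(2686386 + 3425852) = (-51584 + 1930388)*6112238 = 1878804*6112238 = 11483697203352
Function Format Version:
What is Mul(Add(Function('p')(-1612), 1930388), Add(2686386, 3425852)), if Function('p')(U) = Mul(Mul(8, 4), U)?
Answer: 11483697203352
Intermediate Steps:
Function('p')(U) = Mul(32, U)
Mul(Add(Function('p')(-1612), 1930388), Add(2686386, 3425852)) = Mul(Add(Mul(32, -1612), 1930388), Add(2686386, 3425852)) = Mul(Add(-51584, 1930388), 6112238) = Mul(1878804, 6112238) = 11483697203352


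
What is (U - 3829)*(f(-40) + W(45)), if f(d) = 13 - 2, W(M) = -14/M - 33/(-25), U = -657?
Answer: -12121172/225 ≈ -53872.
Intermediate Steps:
W(M) = 33/25 - 14/M (W(M) = -14/M - 33*(-1/25) = -14/M + 33/25 = 33/25 - 14/M)
f(d) = 11
(U - 3829)*(f(-40) + W(45)) = (-657 - 3829)*(11 + (33/25 - 14/45)) = -4486*(11 + (33/25 - 14*1/45)) = -4486*(11 + (33/25 - 14/45)) = -4486*(11 + 227/225) = -4486*2702/225 = -12121172/225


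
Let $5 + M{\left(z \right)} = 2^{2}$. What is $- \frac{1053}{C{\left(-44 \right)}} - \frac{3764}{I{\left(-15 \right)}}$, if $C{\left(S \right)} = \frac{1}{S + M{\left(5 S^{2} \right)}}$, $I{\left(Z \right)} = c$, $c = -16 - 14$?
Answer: $\frac{712657}{15} \approx 47510.0$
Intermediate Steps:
$M{\left(z \right)} = -1$ ($M{\left(z \right)} = -5 + 2^{2} = -5 + 4 = -1$)
$c = -30$ ($c = -16 - 14 = -30$)
$I{\left(Z \right)} = -30$
$C{\left(S \right)} = \frac{1}{-1 + S}$ ($C{\left(S \right)} = \frac{1}{S - 1} = \frac{1}{-1 + S}$)
$- \frac{1053}{C{\left(-44 \right)}} - \frac{3764}{I{\left(-15 \right)}} = - \frac{1053}{\frac{1}{-1 - 44}} - \frac{3764}{-30} = - \frac{1053}{\frac{1}{-45}} - - \frac{1882}{15} = - \frac{1053}{- \frac{1}{45}} + \frac{1882}{15} = \left(-1053\right) \left(-45\right) + \frac{1882}{15} = 47385 + \frac{1882}{15} = \frac{712657}{15}$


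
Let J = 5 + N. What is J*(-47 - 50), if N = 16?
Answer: -2037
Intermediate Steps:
J = 21 (J = 5 + 16 = 21)
J*(-47 - 50) = 21*(-47 - 50) = 21*(-97) = -2037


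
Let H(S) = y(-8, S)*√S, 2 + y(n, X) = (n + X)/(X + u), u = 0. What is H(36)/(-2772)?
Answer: 1/378 ≈ 0.0026455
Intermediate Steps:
y(n, X) = -2 + (X + n)/X (y(n, X) = -2 + (n + X)/(X + 0) = -2 + (X + n)/X)
H(S) = (-8 - S)/√S (H(S) = ((-8 - S)/S)*√S = (-8 - S)/√S)
H(36)/(-2772) = ((-8 - 1*36)/√36)/(-2772) = ((-8 - 36)/6)*(-1/2772) = ((⅙)*(-44))*(-1/2772) = -22/3*(-1/2772) = 1/378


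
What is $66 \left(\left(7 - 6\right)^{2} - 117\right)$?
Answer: $-7656$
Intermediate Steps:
$66 \left(\left(7 - 6\right)^{2} - 117\right) = 66 \left(1^{2} - 117\right) = 66 \left(1 - 117\right) = 66 \left(-116\right) = -7656$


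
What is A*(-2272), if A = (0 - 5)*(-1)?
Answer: -11360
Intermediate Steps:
A = 5 (A = -5*(-1) = 5)
A*(-2272) = 5*(-2272) = -11360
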